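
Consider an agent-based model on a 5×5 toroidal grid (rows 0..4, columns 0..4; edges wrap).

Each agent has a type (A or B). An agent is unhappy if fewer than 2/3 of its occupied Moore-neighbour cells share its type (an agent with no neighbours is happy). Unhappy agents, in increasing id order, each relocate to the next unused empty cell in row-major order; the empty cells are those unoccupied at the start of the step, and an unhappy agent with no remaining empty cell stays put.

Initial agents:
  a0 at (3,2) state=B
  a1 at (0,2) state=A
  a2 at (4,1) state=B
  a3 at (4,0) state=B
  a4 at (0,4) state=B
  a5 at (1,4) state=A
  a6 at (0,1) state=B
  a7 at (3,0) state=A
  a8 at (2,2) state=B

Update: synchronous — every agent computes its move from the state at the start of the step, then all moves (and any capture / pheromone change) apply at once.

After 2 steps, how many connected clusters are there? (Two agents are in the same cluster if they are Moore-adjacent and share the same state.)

t=1: a0@(3,2):B a1@(0,0):A a2@(0,3):B a3@(4,0):B a4@(1,0):B a5@(1,1):A a6@(0,1):B a7@(1,2):A a8@(2,2):B
t=2: a0@(3,2):B a1@(0,2):A a2@(0,4):B a3@(1,3):B a4@(1,4):B a5@(2,0):A a6@(2,1):B a7@(2,3):A a8@(2,4):B

5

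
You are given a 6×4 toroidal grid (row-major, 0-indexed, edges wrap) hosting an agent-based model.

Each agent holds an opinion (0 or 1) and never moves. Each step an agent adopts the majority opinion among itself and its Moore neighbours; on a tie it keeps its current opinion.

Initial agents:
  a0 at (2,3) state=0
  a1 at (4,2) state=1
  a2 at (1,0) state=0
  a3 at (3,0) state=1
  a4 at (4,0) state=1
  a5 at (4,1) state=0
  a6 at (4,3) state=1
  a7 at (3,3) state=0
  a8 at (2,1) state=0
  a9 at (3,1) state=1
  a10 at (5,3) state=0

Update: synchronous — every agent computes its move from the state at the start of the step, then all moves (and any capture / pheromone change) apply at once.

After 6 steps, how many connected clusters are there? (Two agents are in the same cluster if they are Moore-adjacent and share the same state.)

t=1: a0@(2,3):0 a1@(4,2):1 a2@(1,0):0 a3@(3,0):1 a4@(4,0):1 a5@(4,1):1 a6@(4,3):1 a7@(3,3):1 a8@(2,1):0 a9@(3,1):1 a10@(5,3):1
t=2: (unchanged — steady state)

2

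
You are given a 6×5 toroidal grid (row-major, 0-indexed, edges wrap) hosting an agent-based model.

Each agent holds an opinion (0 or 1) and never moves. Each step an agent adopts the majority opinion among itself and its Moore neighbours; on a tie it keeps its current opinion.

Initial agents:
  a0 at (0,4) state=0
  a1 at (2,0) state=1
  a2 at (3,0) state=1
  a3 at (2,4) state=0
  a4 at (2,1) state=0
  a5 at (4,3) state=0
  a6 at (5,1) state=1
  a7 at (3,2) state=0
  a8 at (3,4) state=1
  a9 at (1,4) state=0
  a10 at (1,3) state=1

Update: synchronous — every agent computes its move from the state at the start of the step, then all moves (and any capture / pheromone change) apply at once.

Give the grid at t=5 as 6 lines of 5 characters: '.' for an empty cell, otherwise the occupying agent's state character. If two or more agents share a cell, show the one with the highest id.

t=1: a0@(0,4):0 a1@(2,0):1 a2@(3,0):1 a3@(2,4):1 a4@(2,1):0 a5@(4,3):0 a6@(5,1):1 a7@(3,2):0 a8@(3,4):1 a9@(1,4):0 a10@(1,3):0
t=2: (unchanged — steady state)

....0
...00
10..1
1.0.1
...0.
.1...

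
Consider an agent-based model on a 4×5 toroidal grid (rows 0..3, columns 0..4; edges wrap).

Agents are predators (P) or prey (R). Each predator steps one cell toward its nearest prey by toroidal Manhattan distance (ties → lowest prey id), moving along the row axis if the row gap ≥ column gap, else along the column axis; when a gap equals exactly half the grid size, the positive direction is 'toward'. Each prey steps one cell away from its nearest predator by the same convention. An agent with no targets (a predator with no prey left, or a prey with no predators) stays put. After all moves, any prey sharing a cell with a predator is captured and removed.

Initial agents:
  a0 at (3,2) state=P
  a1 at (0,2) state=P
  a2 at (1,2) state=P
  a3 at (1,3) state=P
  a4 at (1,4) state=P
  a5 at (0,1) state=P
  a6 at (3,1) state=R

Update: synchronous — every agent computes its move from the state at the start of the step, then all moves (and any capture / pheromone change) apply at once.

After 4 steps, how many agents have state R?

0

t=1: a0@(3,1):P a1@(3,2):P a2@(2,2):P a3@(2,3):P a4@(2,4):P a5@(3,1):P a6@(3,0):R
t=2: a0@(3,0):P a1@(3,1):P a2@(2,1):P a3@(2,4):P a4@(3,4):P a5@(3,0):P
t=3: (unchanged — steady state)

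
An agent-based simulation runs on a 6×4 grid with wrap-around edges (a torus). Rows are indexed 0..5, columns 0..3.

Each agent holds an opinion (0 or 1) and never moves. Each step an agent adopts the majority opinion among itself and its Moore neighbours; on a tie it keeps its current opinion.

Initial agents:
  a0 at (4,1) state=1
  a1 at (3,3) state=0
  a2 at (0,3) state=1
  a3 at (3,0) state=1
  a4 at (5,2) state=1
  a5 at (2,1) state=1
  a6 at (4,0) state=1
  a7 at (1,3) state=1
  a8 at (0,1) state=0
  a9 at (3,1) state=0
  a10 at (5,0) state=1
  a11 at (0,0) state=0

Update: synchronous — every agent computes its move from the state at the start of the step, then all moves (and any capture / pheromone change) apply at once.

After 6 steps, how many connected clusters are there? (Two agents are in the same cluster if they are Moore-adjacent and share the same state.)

t=1: a0@(4,1):1 a1@(3,3):1 a2@(0,3):1 a3@(3,0):1 a4@(5,2):1 a5@(2,1):1 a6@(4,0):1 a7@(1,3):1 a8@(0,1):0 a9@(3,1):1 a10@(5,0):1 a11@(0,0):1
t=2: a0@(4,1):1 a1@(3,3):1 a2@(0,3):1 a3@(3,0):1 a4@(5,2):1 a5@(2,1):1 a6@(4,0):1 a7@(1,3):1 a8@(0,1):1 a9@(3,1):1 a10@(5,0):1 a11@(0,0):1
t=3: (unchanged — steady state)

1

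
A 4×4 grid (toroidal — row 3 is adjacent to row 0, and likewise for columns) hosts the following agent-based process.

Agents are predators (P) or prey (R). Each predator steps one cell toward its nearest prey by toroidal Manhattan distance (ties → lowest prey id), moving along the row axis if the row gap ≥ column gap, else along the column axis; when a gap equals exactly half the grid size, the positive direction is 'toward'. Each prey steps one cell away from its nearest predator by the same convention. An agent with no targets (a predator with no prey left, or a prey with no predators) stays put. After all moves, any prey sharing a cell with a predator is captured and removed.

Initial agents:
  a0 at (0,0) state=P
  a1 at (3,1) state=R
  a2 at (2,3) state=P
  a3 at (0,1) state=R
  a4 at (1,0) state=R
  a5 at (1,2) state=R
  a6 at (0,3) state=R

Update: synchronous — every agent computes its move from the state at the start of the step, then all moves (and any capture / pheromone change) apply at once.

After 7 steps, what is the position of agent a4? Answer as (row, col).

t=1: a0@(0,1):P a1@(2,1):R a2@(1,3):P a3@(0,2):R a4@(2,0):R a5@(0,2):R a6@(0,2):R
t=2: a0@(0,2):P a1@(1,1):R a2@(0,3):P a4@(3,0):R
t=3: a0@(1,2):P a1@(2,1):R a2@(3,3):P a4@(2,0):R
t=4: a0@(2,2):P a1@(3,1):R a2@(2,3):P a4@(1,0):R
t=5: a0@(3,2):P a1@(0,1):R a2@(1,3):P a4@(0,0):R
t=6: a0@(0,2):P a1@(1,1):R a2@(0,3):P a4@(3,0):R
t=7: a0@(1,2):P a1@(2,1):R a2@(3,3):P a4@(2,0):R

(2, 0)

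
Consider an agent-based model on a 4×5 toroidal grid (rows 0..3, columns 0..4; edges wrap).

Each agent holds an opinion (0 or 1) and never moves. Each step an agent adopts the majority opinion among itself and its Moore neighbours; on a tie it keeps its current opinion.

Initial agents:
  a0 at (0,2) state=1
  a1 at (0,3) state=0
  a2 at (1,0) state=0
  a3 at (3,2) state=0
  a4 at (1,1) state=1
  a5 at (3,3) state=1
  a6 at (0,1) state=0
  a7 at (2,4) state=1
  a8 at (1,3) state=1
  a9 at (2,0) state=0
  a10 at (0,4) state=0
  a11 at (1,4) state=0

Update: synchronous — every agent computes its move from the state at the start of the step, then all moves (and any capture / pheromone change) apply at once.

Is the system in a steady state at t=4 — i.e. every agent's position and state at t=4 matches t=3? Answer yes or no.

t=1: a0@(0,2):1 a1@(0,3):0 a2@(1,0):0 a3@(3,2):0 a4@(1,1):0 a5@(3,3):1 a6@(0,1):0 a7@(2,4):1 a8@(1,3):1 a9@(2,0):0 a10@(0,4):0 a11@(1,4):0
t=2: a0@(0,2):0 a1@(0,3):0 a2@(1,0):0 a3@(3,2):0 a4@(1,1):0 a5@(3,3):1 a6@(0,1):0 a7@(2,4):1 a8@(1,3):1 a9@(2,0):0 a10@(0,4):0 a11@(1,4):0
t=3: a0@(0,2):0 a1@(0,3):0 a2@(1,0):0 a3@(3,2):0 a4@(1,1):0 a5@(3,3):0 a6@(0,1):0 a7@(2,4):1 a8@(1,3):0 a9@(2,0):0 a10@(0,4):0 a11@(1,4):0
t=4: a0@(0,2):0 a1@(0,3):0 a2@(1,0):0 a3@(3,2):0 a4@(1,1):0 a5@(3,3):0 a6@(0,1):0 a7@(2,4):0 a8@(1,3):0 a9@(2,0):0 a10@(0,4):0 a11@(1,4):0

no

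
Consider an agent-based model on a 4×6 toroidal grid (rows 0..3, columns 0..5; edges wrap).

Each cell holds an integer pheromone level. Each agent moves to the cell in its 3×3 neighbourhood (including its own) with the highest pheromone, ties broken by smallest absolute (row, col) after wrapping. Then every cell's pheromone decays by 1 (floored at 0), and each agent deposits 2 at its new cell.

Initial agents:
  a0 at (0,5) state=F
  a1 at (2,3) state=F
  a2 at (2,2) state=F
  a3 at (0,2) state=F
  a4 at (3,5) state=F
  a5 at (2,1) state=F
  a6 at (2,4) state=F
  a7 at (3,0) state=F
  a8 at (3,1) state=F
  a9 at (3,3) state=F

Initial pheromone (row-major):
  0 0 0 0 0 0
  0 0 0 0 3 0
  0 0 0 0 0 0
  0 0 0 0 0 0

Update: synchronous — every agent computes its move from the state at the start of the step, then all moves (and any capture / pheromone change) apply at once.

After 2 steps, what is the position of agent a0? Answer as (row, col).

t=1: a0@(1,4) a1@(1,4) a2@(1,1) a3@(0,1) a4@(0,0) a5@(1,0) a6@(1,4) a7@(0,0) a8@(0,0) a9@(0,2) | pheromone: 6 2 2 0 0 0 / 2 2 0 0 8 0 / 0 0 0 0 0 0 / 0 0 0 0 0 0
t=2: a0@(1,4) a1@(1,4) a2@(0,0) a3@(0,0) a4@(0,0) a5@(0,0) a6@(1,4) a7@(0,0) a8@(0,0) a9@(0,1) | pheromone: 17 3 1 0 0 0 / 1 1 0 0 13 0 / 0 0 0 0 0 0 / 0 0 0 0 0 0

(1, 4)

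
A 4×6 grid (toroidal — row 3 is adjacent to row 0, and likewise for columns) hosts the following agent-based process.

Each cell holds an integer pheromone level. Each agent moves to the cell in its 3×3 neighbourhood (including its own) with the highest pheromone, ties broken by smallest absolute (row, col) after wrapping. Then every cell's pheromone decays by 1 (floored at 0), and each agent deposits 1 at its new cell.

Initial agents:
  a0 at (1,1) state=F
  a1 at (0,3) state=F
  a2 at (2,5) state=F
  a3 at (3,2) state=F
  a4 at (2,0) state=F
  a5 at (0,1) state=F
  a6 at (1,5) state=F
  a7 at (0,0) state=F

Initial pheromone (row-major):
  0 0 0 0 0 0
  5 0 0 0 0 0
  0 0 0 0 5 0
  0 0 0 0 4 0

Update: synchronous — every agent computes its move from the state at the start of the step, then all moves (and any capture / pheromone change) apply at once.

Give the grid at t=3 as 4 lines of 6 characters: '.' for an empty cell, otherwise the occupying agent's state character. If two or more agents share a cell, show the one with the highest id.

t=1: a0@(1,0) a1@(3,4) a2@(1,0) a3@(0,1) a4@(1,0) a5@(1,0) a6@(1,0) a7@(1,0) | pheromone: 0 1 0 0 0 0 / 10 0 0 0 0 0 / 0 0 0 0 4 0 / 0 0 0 0 4 0
t=2: a0@(1,0) a1@(2,4) a2@(1,0) a3@(1,0) a4@(1,0) a5@(1,0) a6@(1,0) a7@(1,0) | pheromone: 0 0 0 0 0 0 / 16 0 0 0 0 0 / 0 0 0 0 4 0 / 0 0 0 0 3 0
t=3: a0@(1,0) a1@(2,4) a2@(1,0) a3@(1,0) a4@(1,0) a5@(1,0) a6@(1,0) a7@(1,0) | pheromone: 0 0 0 0 0 0 / 22 0 0 0 0 0 / 0 0 0 0 4 0 / 0 0 0 0 2 0

......
F.....
....F.
......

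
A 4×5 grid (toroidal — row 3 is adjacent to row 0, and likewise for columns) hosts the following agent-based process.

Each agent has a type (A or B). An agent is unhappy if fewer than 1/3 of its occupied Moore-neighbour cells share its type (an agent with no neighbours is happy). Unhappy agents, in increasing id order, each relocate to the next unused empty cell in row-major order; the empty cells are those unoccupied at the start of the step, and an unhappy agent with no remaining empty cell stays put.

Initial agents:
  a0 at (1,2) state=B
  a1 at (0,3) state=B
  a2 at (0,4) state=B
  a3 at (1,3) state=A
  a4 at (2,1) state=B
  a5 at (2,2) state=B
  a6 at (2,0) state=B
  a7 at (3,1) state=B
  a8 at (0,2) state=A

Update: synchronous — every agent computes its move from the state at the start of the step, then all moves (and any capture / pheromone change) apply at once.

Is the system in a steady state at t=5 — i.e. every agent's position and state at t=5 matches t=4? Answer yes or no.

yes

t=1: a0@(1,2):B a1@(0,3):B a2@(0,4):B a3@(0,0):A a4@(2,1):B a5@(2,2):B a6@(2,0):B a7@(3,1):B a8@(0,1):A
t=2: (unchanged — steady state)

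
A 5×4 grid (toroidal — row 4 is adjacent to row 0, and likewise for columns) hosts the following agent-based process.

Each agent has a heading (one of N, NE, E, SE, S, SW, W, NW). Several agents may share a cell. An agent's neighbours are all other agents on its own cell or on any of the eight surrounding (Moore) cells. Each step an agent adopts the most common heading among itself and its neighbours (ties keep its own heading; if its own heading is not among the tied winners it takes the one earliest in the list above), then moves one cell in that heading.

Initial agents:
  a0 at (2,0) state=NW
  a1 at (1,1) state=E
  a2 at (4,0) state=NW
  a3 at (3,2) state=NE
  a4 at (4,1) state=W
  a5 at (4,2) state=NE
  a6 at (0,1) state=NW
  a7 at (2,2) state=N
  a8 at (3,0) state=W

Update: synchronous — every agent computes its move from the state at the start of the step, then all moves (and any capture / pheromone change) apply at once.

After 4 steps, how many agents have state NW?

9

t=1: a0@(1,3):NW a1@(0,0):NW a2@(3,3):NW a3@(2,3):NE a4@(4,0):W a5@(3,3):NE a6@(4,0):NW a7@(1,2):N a8@(3,3):W
t=2: a0@(0,2):NW a1@(4,3):NW a2@(2,2):NW a3@(1,0):NE a4@(3,3):NW a5@(2,0):NE a6@(3,3):NW a7@(0,2):N a8@(3,2):W
t=3: a0@(4,1):NW a1@(3,2):NW a2@(1,1):NW a3@(0,1):NE a4@(2,2):NW a5@(1,1):NE a6@(2,2):NW a7@(4,1):NW a8@(2,1):NW
t=4: a0@(3,0):NW a1@(2,1):NW a2@(0,0):NW a3@(4,0):NW a4@(1,1):NW a5@(0,0):NW a6@(1,1):NW a7@(3,0):NW a8@(1,0):NW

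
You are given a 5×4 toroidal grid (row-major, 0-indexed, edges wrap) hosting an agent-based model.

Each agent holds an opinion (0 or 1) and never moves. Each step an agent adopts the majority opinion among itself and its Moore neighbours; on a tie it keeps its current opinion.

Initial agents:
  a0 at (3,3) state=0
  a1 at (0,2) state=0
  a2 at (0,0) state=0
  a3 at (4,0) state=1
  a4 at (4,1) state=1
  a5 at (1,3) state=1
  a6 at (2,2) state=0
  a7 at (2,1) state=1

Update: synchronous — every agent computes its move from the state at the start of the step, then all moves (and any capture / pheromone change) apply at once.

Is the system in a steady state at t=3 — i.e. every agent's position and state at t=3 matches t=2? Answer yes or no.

yes

t=1: a0@(3,3):0 a1@(0,2):1 a2@(0,0):1 a3@(4,0):1 a4@(4,1):1 a5@(1,3):0 a6@(2,2):0 a7@(2,1):1
t=2: (unchanged — steady state)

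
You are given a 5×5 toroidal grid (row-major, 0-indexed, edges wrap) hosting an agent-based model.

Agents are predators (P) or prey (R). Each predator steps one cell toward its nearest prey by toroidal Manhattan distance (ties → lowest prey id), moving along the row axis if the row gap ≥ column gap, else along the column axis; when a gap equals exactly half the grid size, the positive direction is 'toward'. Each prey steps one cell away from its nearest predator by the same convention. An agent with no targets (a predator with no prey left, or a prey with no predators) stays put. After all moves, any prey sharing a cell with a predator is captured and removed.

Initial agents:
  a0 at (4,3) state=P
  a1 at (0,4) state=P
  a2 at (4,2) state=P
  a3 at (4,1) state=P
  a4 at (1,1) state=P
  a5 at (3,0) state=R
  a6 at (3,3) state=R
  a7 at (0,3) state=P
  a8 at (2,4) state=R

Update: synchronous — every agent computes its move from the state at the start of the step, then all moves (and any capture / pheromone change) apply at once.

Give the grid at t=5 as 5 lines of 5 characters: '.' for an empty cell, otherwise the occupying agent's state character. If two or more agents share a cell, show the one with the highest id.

t=1: a0@(3,3):P a1@(1,4):P a2@(3,2):P a3@(3,1):P a4@(2,1):P a5@(2,0):R a6@(2,3):R a7@(4,3):P a8@(3,4):R
t=2: a0@(2,3):P a1@(2,4):P a2@(2,2):P a3@(2,1):P a4@(2,0):P a6@(1,3):R a7@(3,3):P a8@(3,0):R
t=3: a0@(1,3):P a1@(1,4):P a2@(1,2):P a3@(3,1):P a4@(3,0):P a6@(0,3):R a7@(2,3):P a8@(4,0):R
t=4: a0@(0,3):P a1@(0,4):P a2@(0,2):P a3@(4,1):P a4@(4,0):P a6@(4,3):R a7@(1,3):P a8@(0,0):R
t=5: a0@(4,3):P a1@(0,0):P a2@(4,2):P a3@(4,2):P a4@(0,0):P a6@(3,3):R a7@(0,3):P a8@(0,1):R

PR.P.
.....
.....
...R.
..PP.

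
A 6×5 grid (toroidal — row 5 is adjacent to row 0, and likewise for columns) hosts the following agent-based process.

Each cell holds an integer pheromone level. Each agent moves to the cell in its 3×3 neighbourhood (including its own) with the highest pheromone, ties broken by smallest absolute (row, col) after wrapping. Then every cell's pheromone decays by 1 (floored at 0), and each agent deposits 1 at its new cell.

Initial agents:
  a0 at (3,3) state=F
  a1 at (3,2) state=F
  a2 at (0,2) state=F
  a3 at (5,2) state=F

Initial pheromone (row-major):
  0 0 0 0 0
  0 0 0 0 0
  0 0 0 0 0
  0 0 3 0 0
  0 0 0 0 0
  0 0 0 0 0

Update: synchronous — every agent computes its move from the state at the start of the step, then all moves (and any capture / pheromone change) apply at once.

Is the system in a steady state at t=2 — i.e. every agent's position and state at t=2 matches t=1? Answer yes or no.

t=1: a0@(3,2) a1@(3,2) a2@(0,1) a3@(0,1) | pheromone: 0 2 0 0 0 / 0 0 0 0 0 / 0 0 0 0 0 / 0 0 4 0 0 / 0 0 0 0 0 / 0 0 0 0 0
t=2: a0@(3,2) a1@(3,2) a2@(0,1) a3@(0,1) | pheromone: 0 3 0 0 0 / 0 0 0 0 0 / 0 0 0 0 0 / 0 0 5 0 0 / 0 0 0 0 0 / 0 0 0 0 0

yes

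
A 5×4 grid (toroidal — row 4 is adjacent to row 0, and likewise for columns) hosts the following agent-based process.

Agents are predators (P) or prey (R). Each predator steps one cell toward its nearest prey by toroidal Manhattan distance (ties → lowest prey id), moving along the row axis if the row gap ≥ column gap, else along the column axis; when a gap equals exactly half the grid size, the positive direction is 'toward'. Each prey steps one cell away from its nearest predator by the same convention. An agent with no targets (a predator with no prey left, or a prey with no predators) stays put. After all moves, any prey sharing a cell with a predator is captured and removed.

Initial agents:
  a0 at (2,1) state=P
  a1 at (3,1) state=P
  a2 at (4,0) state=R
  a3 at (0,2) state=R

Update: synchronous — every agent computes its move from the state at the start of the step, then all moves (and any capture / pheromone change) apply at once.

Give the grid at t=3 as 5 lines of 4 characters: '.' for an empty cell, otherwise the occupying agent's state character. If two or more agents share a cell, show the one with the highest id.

t=1: a0@(3,1):P a1@(4,1):P a2@(0,0):R a3@(4,2):R
t=2: a0@(4,1):P a1@(4,2):P a2@(1,0):R a3@(4,3):R
t=3: a0@(4,2):P a1@(4,3):P a2@(2,0):R a3@(4,0):R

....
....
R...
....
R.PP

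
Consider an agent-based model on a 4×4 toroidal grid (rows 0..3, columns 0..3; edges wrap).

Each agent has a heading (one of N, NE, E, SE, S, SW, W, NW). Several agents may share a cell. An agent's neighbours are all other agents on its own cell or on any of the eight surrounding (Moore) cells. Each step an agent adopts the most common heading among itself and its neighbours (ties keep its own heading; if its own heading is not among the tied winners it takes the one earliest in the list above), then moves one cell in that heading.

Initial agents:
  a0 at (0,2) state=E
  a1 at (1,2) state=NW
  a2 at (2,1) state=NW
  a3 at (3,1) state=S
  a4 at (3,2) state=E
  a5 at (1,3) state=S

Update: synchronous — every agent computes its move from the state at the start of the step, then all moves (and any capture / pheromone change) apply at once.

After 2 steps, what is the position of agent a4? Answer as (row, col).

t=1: a0@(0,3):E a1@(0,1):NW a2@(1,0):NW a3@(3,2):E a4@(3,3):E a5@(2,3):S
t=2: a0@(0,0):E a1@(3,0):NW a2@(0,3):NW a3@(3,3):E a4@(3,0):E a5@(2,0):E

(3, 0)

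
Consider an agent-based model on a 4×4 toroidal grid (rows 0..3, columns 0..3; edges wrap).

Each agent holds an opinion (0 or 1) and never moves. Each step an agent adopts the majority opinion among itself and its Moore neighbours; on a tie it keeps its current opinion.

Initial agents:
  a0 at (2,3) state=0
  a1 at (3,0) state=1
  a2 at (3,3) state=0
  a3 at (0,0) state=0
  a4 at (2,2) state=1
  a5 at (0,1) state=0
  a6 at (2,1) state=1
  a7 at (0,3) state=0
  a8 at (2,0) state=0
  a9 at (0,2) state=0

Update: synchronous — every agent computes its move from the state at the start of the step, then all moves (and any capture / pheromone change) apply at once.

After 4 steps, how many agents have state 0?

8

t=1: a0@(2,3):0 a1@(3,0):0 a2@(3,3):0 a3@(0,0):0 a4@(2,2):1 a5@(0,1):0 a6@(2,1):1 a7@(0,3):0 a8@(2,0):0 a9@(0,2):0
t=2: (unchanged — steady state)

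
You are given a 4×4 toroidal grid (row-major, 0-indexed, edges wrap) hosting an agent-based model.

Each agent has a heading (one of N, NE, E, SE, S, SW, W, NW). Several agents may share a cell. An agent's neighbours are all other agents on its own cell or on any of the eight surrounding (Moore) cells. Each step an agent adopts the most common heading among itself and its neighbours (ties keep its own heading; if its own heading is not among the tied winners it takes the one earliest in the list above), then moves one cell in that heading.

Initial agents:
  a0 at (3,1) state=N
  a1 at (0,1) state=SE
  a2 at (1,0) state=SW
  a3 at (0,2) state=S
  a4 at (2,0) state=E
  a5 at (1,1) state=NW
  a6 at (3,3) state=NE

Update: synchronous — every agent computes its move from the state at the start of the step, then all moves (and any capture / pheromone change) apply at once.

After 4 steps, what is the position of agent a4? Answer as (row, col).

t=1: a0@(2,1):N a1@(1,2):SE a2@(2,3):SW a3@(1,2):S a4@(2,1):E a5@(0,0):NW a6@(2,0):NE
t=2: a0@(1,1):N a1@(2,3):SE a2@(3,2):SW a3@(2,2):S a4@(2,2):E a5@(3,3):NW a6@(1,1):NE
t=3: a0@(0,1):N a1@(3,0):SE a2@(0,1):SW a3@(3,2):S a4@(2,3):E a5@(2,2):NW a6@(0,2):NE
t=4: a0@(3,1):N a1@(0,1):SE a2@(1,0):SW a3@(0,2):S a4@(2,0):E a5@(1,1):NW a6@(3,3):NE

(2, 0)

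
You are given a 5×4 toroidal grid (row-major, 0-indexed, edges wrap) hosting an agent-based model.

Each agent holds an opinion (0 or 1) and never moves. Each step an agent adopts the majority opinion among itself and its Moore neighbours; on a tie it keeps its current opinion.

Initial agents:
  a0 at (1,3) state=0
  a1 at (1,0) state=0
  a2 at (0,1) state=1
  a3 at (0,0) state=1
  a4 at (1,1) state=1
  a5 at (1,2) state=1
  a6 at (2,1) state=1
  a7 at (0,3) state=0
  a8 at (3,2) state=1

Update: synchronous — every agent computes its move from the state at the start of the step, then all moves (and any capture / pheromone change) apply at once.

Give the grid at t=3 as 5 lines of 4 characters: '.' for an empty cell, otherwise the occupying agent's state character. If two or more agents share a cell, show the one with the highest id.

t=1: a0@(1,3):0 a1@(1,0):1 a2@(0,1):1 a3@(0,0):1 a4@(1,1):1 a5@(1,2):1 a6@(2,1):1 a7@(0,3):0 a8@(3,2):1
t=2: a0@(1,3):1 a1@(1,0):1 a2@(0,1):1 a3@(0,0):1 a4@(1,1):1 a5@(1,2):1 a6@(2,1):1 a7@(0,3):1 a8@(3,2):1
t=3: (unchanged — steady state)

11.1
1111
.1..
..1.
....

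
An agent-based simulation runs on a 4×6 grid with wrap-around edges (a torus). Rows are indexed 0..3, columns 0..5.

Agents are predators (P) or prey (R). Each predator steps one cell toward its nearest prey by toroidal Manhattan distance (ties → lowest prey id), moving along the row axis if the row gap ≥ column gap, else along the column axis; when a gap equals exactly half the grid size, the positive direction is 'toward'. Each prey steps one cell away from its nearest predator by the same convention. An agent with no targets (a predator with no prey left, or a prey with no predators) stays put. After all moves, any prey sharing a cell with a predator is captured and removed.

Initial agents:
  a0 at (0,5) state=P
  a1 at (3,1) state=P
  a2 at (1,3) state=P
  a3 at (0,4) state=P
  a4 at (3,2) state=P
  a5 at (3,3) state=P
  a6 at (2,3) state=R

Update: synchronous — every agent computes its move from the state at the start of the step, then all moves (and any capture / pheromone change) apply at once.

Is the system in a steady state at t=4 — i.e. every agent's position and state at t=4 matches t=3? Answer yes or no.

t=1: a0@(1,5):P a1@(3,2):P a2@(2,3):P a3@(1,4):P a4@(2,2):P a5@(2,3):P a6@(3,3):R
t=2: a0@(2,5):P a1@(3,3):P a2@(3,3):P a3@(2,4):P a4@(3,2):P a5@(3,3):P a6@(3,4):R
t=3: a0@(3,5):P a1@(3,4):P a2@(3,4):P a3@(3,4):P a4@(3,3):P a5@(3,4):P
t=4: (unchanged — steady state)

yes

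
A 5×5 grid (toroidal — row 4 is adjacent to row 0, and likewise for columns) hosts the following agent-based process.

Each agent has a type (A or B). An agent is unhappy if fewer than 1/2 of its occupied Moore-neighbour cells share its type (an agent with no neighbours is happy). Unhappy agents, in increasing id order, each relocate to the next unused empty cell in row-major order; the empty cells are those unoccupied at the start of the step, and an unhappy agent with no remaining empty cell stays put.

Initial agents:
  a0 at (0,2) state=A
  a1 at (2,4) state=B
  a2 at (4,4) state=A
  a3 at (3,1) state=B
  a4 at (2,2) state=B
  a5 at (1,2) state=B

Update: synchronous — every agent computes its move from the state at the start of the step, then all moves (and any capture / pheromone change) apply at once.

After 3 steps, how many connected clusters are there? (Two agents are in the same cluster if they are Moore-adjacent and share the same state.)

3

t=1: a0@(0,0):A a1@(2,4):B a2@(4,4):A a3@(3,1):B a4@(2,2):B a5@(1,2):B
t=2: (unchanged — steady state)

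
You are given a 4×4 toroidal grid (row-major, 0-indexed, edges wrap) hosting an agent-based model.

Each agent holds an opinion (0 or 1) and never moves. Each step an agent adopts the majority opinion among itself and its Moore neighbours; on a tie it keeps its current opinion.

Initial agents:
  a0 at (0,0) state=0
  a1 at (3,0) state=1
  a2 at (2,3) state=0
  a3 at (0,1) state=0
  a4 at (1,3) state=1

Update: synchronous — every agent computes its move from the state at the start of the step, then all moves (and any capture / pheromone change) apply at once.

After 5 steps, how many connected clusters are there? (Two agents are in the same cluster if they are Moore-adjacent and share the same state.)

1

t=1: a0@(0,0):0 a1@(3,0):0 a2@(2,3):1 a3@(0,1):0 a4@(1,3):0
t=2: a0@(0,0):0 a1@(3,0):0 a2@(2,3):0 a3@(0,1):0 a4@(1,3):0
t=3: (unchanged — steady state)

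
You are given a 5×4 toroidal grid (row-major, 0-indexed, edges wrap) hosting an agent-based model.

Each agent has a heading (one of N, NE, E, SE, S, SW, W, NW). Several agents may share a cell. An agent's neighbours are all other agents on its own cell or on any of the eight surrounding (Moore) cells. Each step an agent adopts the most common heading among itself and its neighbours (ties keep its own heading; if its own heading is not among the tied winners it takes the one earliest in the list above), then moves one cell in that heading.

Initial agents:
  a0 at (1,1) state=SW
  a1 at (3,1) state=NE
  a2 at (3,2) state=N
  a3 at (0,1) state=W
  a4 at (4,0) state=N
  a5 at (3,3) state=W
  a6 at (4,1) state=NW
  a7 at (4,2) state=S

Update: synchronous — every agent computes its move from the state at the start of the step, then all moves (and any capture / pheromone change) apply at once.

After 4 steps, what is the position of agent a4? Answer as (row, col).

t=1: a0@(2,0):SW a1@(2,1):N a2@(2,2):N a3@(0,0):W a4@(4,3):W a5@(2,3):N a6@(3,1):N a7@(4,1):W
t=2: a0@(1,0):N a1@(1,1):N a2@(1,2):N a3@(0,3):W a4@(4,2):W a5@(1,3):N a6@(2,1):N a7@(4,0):W
t=3: a0@(0,0):N a1@(0,1):N a2@(0,2):N a3@(0,2):W a4@(4,1):W a5@(0,3):N a6@(1,1):N a7@(4,3):W
t=4: a0@(4,0):N a1@(4,1):N a2@(4,2):N a3@(4,2):N a4@(3,1):N a5@(4,3):N a6@(0,1):N a7@(3,3):N

(3, 1)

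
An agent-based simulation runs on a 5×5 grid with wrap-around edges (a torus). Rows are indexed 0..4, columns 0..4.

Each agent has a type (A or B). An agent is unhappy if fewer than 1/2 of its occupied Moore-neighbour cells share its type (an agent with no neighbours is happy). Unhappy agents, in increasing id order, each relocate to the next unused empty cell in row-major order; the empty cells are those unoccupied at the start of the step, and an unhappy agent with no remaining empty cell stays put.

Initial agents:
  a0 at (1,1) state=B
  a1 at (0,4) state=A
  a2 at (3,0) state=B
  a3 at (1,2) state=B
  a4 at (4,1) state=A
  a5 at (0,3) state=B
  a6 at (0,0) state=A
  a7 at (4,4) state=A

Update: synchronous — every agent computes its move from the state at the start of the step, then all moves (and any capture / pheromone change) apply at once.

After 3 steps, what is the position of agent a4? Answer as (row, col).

t=1: a0@(1,1):B a1@(0,4):A a2@(0,1):B a3@(1,2):B a4@(4,1):A a5@(0,2):B a6@(0,0):A a7@(4,4):A
t=2: a0@(1,1):B a1@(0,4):A a2@(0,1):B a3@(1,2):B a4@(0,3):A a5@(0,2):B a6@(0,0):A a7@(4,4):A
t=3: (unchanged — steady state)

(0, 3)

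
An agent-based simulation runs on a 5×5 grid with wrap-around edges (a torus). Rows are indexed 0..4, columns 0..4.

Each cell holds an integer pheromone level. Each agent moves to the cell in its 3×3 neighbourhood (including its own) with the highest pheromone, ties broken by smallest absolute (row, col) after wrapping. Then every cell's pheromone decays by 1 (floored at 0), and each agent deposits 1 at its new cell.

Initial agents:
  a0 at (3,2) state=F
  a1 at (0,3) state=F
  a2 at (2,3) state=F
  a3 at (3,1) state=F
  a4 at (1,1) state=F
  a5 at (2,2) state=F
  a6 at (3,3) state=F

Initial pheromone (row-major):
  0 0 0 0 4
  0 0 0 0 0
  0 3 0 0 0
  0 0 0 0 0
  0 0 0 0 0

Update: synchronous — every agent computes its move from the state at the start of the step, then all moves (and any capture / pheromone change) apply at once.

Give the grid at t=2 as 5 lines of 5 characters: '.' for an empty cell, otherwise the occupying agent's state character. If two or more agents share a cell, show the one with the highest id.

....F
.....
.F...
.....
.....

t=1: a0@(2,1) a1@(0,4) a2@(1,2) a3@(2,1) a4@(2,1) a5@(2,1) a6@(2,2) | pheromone: 0 0 0 0 4 / 0 0 1 0 0 / 0 6 1 0 0 / 0 0 0 0 0 / 0 0 0 0 0
t=2: a0@(2,1) a1@(0,4) a2@(2,1) a3@(2,1) a4@(2,1) a5@(2,1) a6@(2,1) | pheromone: 0 0 0 0 4 / 0 0 0 0 0 / 0 11 0 0 0 / 0 0 0 0 0 / 0 0 0 0 0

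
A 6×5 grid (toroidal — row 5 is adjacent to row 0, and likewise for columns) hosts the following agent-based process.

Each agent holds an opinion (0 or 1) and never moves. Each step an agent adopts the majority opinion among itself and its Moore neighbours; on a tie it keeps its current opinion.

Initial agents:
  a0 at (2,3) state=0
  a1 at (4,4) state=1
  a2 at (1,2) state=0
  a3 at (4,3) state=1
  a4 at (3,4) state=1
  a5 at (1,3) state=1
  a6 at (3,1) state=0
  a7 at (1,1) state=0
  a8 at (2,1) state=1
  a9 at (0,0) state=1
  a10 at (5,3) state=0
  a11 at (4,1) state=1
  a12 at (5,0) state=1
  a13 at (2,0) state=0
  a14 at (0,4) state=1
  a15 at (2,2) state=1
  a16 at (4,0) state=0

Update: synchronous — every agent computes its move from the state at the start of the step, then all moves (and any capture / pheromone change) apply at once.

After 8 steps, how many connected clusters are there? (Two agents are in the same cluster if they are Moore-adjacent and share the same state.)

t=1: a0@(2,3):1 a1@(4,4):1 a2@(1,2):0 a3@(4,3):1 a4@(3,4):1 a5@(1,3):1 a6@(3,1):0 a7@(1,1):0 a8@(2,1):0 a9@(0,0):1 a10@(5,3):1 a11@(4,1):1 a12@(5,0):1 a13@(2,0):0 a14@(0,4):1 a15@(2,2):0 a16@(4,0):1
t=2: (unchanged — steady state)

2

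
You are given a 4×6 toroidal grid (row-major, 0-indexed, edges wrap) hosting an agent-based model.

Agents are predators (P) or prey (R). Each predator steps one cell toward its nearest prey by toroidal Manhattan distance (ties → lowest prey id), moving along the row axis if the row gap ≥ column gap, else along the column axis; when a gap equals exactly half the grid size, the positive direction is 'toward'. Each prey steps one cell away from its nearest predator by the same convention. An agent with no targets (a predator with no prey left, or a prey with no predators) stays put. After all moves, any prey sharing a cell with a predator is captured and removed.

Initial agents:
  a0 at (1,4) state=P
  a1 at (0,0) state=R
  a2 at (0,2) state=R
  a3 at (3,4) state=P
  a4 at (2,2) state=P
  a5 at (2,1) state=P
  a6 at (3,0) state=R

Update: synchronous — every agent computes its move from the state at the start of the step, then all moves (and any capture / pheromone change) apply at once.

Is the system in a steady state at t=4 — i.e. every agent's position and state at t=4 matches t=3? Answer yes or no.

t=1: a0@(1,5):P a1@(0,1):R a3@(3,5):P a4@(3,2):P a5@(3,1):P
t=2: a0@(1,0):P a1@(1,1):R a3@(3,0):P a4@(0,2):P a5@(0,1):P
t=3: a0@(1,1):P a3@(0,0):P a4@(1,2):P a5@(1,1):P
t=4: (unchanged — steady state)

yes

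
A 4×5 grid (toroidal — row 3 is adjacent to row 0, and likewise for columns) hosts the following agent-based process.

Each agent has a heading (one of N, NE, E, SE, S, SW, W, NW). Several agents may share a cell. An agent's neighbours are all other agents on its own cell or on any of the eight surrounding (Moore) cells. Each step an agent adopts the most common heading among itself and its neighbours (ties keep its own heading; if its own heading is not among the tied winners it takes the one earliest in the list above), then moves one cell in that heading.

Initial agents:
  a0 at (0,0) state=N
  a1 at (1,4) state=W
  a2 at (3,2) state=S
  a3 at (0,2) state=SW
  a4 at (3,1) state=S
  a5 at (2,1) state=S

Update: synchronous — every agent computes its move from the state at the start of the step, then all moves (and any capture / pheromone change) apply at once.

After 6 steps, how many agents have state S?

6

t=1: a0@(3,0):N a1@(1,3):W a2@(0,2):S a3@(1,2):S a4@(0,1):S a5@(3,1):S
t=2: a0@(0,0):S a1@(2,3):S a2@(1,2):S a3@(2,2):S a4@(1,1):S a5@(0,1):S
t=3: a0@(1,0):S a1@(3,3):S a2@(2,2):S a3@(3,2):S a4@(2,1):S a5@(1,1):S
t=4: a0@(2,0):S a1@(0,3):S a2@(3,2):S a3@(0,2):S a4@(3,1):S a5@(2,1):S
t=5: a0@(3,0):S a1@(1,3):S a2@(0,2):S a3@(1,2):S a4@(0,1):S a5@(3,1):S
t=6: a0@(0,0):S a1@(2,3):S a2@(1,2):S a3@(2,2):S a4@(1,1):S a5@(0,1):S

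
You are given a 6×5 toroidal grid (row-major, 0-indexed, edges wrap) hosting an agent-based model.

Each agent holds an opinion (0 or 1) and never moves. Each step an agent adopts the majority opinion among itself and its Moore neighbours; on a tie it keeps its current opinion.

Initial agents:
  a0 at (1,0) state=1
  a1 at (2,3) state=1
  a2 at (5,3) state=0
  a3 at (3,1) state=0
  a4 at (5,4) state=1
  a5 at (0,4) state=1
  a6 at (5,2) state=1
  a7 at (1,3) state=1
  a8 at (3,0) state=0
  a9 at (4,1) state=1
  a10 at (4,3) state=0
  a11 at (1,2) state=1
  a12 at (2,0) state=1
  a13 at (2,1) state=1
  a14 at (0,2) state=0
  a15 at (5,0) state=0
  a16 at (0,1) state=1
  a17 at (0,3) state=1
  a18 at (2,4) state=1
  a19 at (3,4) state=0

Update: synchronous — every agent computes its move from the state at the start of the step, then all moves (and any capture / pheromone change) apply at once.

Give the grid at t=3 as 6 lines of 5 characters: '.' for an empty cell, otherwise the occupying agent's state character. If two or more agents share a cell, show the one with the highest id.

.1111
1.11.
11.11
11..1
.1.1.
1.111

t=1: a0@(1,0):1 a1@(2,3):1 a2@(5,3):1 a3@(3,1):1 a4@(5,4):1 a5@(0,4):1 a6@(5,2):1 a7@(1,3):1 a8@(3,0):1 a9@(4,1):0 a10@(4,3):0 a11@(1,2):1 a12@(2,0):1 a13@(2,1):1 a14@(0,2):1 a15@(5,0):1 a16@(0,1):1 a17@(0,3):1 a18@(2,4):1 a19@(3,4):0
t=2: a0@(1,0):1 a1@(2,3):1 a2@(5,3):1 a3@(3,1):1 a4@(5,4):1 a5@(0,4):1 a6@(5,2):1 a7@(1,3):1 a8@(3,0):1 a9@(4,1):1 a10@(4,3):1 a11@(1,2):1 a12@(2,0):1 a13@(2,1):1 a14@(0,2):1 a15@(5,0):1 a16@(0,1):1 a17@(0,3):1 a18@(2,4):1 a19@(3,4):1
t=3: (unchanged — steady state)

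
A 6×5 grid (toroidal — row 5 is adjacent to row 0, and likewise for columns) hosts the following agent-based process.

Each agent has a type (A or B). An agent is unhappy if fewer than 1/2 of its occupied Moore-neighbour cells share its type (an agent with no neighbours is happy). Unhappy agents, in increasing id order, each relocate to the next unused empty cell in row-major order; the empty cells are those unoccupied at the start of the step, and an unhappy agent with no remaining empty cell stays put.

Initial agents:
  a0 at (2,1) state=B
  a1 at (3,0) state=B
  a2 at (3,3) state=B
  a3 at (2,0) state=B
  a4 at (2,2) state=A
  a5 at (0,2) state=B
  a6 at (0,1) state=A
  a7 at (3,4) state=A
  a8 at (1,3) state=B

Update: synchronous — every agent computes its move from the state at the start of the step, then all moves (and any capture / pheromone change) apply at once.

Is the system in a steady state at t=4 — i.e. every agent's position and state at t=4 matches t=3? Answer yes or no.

yes

t=1: a0@(2,1):B a1@(3,0):B a2@(0,0):B a3@(2,0):B a4@(0,3):A a5@(0,2):B a6@(0,4):A a7@(1,0):A a8@(1,3):B
t=2: a0@(2,1):B a1@(3,0):B a2@(0,1):B a3@(2,0):B a4@(1,1):A a5@(0,2):B a6@(0,4):A a7@(1,2):A a8@(1,4):B
t=3: a0@(2,1):B a1@(3,0):B a2@(0,0):B a3@(2,0):B a4@(0,3):A a5@(1,0):B a6@(1,3):A a7@(2,2):A a8@(1,4):B
t=4: (unchanged — steady state)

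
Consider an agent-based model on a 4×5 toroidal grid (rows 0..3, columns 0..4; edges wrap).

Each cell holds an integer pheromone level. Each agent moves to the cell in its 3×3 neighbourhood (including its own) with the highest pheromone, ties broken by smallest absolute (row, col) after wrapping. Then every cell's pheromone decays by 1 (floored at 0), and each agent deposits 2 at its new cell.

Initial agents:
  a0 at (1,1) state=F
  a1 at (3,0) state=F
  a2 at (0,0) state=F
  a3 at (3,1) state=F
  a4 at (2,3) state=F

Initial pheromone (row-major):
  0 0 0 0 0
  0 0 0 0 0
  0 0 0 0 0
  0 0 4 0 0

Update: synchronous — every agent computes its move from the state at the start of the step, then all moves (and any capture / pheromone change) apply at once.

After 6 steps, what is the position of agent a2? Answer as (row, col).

(0, 0)

t=1: a0@(0,0) a1@(0,0) a2@(0,0) a3@(3,2) a4@(3,2) | pheromone: 6 0 0 0 0 / 0 0 0 0 0 / 0 0 0 0 0 / 0 0 7 0 0
t=2: a0@(0,0) a1@(0,0) a2@(0,0) a3@(3,2) a4@(3,2) | pheromone: 11 0 0 0 0 / 0 0 0 0 0 / 0 0 0 0 0 / 0 0 10 0 0
t=3: a0@(0,0) a1@(0,0) a2@(0,0) a3@(3,2) a4@(3,2) | pheromone: 16 0 0 0 0 / 0 0 0 0 0 / 0 0 0 0 0 / 0 0 13 0 0
t=4: a0@(0,0) a1@(0,0) a2@(0,0) a3@(3,2) a4@(3,2) | pheromone: 21 0 0 0 0 / 0 0 0 0 0 / 0 0 0 0 0 / 0 0 16 0 0
t=5: a0@(0,0) a1@(0,0) a2@(0,0) a3@(3,2) a4@(3,2) | pheromone: 26 0 0 0 0 / 0 0 0 0 0 / 0 0 0 0 0 / 0 0 19 0 0
t=6: a0@(0,0) a1@(0,0) a2@(0,0) a3@(3,2) a4@(3,2) | pheromone: 31 0 0 0 0 / 0 0 0 0 0 / 0 0 0 0 0 / 0 0 22 0 0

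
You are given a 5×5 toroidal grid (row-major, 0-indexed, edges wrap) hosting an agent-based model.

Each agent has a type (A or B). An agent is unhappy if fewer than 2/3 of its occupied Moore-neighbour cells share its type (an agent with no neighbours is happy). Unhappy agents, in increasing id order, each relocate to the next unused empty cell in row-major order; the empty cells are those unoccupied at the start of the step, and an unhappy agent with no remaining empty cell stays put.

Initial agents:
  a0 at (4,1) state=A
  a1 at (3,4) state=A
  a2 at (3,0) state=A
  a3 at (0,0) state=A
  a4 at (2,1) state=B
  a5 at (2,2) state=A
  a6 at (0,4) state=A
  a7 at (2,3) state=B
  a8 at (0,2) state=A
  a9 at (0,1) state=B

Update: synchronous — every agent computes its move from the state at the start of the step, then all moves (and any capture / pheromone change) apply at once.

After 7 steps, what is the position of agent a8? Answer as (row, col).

(1, 2)

t=1: a0@(4,1):A a1@(0,3):A a2@(3,0):A a3@(0,0):A a4@(1,0):B a5@(1,1):A a6@(0,4):A a7@(1,2):B a8@(1,3):A a9@(1,4):B
t=2: a0@(4,1):A a1@(0,1):A a2@(3,0):A a3@(0,2):A a4@(2,0):B a5@(2,1):A a6@(2,2):A a7@(2,3):B a8@(2,4):A a9@(3,1):B
t=3: a0@(4,1):A a1@(0,1):A a2@(0,0):A a3@(0,2):A a4@(0,3):B a5@(0,4):A a6@(1,0):A a7@(1,1):B a8@(1,2):A a9@(1,3):B
t=4: a0@(4,1):A a1@(0,1):A a2@(0,0):A a3@(1,4):A a4@(2,0):B a5@(2,1):A a6@(1,0):A a7@(2,2):B a8@(2,3):A a9@(2,4):B
t=5: a0@(4,1):A a1@(0,1):A a2@(0,0):A a3@(0,2):A a4@(0,3):B a5@(0,4):A a6@(1,0):A a7@(1,1):B a8@(1,2):A a9@(1,3):B
t=6: a0@(4,1):A a1@(0,1):A a2@(0,0):A a3@(1,4):A a4@(2,0):B a5@(2,1):A a6@(1,0):A a7@(2,2):B a8@(2,3):A a9@(2,4):B
t=7: a0@(4,1):A a1@(0,1):A a2@(0,0):A a3@(0,2):A a4@(0,3):B a5@(0,4):A a6@(1,0):A a7@(1,1):B a8@(1,2):A a9@(1,3):B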